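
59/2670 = 59/2670 = 0.02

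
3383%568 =543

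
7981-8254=-273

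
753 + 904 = 1657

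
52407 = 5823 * 9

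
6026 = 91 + 5935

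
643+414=1057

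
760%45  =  40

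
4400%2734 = 1666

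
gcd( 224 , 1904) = 112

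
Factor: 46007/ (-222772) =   -  2^ (- 2)*11^(-1 )*13^1*61^( - 1 ) * 83^( - 1)*3539^1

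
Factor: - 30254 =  - 2^1*7^1 * 2161^1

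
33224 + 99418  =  132642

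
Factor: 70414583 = 70414583^1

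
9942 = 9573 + 369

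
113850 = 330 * 345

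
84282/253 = 333 + 3/23 = 333.13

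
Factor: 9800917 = 7^1*1400131^1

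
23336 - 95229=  - 71893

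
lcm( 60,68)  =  1020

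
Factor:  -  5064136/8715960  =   - 3^(-2)*5^( - 1 ) * 7^1*31^ (  -  1)*71^ ( - 1)*8221^1 = - 57547/99045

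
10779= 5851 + 4928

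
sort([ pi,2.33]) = [2.33, pi ] 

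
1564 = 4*391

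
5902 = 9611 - 3709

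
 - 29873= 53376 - 83249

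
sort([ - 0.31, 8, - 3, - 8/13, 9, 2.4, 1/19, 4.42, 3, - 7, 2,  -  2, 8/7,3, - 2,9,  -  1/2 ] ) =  [-7, - 3,  -  2, - 2 , - 8/13, - 1/2,-0.31, 1/19, 8/7, 2,2.4, 3, 3,4.42, 8,  9, 9]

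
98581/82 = 1202+ 17/82 =1202.21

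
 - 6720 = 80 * ( - 84)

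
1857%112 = 65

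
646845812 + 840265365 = 1487111177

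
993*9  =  8937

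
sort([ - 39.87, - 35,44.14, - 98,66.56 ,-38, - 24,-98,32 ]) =[ - 98 , - 98,-39.87, - 38,- 35  , - 24,32 , 44.14,66.56 ]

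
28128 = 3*9376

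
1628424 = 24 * 67851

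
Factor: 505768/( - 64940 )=-662/85 = - 2^1 * 5^ (-1) * 17^( - 1)*331^1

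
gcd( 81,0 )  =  81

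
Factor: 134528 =2^7*1051^1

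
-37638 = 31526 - 69164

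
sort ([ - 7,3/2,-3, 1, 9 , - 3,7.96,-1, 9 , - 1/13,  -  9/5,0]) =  [ - 7,-3, - 3,-9/5, - 1,-1/13,0,1,3/2, 7.96 , 9, 9]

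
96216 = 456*211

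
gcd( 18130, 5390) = 490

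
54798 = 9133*6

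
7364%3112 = 1140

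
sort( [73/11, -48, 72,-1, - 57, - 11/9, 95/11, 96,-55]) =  [ - 57, - 55, - 48,-11/9,-1,73/11, 95/11, 72, 96] 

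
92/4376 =23/1094= 0.02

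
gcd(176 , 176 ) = 176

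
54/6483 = 18/2161 = 0.01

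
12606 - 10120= 2486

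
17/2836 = 17/2836= 0.01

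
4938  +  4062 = 9000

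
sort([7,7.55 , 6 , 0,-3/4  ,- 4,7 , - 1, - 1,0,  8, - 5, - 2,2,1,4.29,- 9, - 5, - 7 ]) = [-9, - 7, - 5, - 5,  -  4, - 2,-1, - 1, - 3/4,0, 0, 1, 2, 4.29,6, 7,  7, 7.55, 8 ] 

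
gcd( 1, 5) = 1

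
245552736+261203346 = 506756082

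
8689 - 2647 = 6042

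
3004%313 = 187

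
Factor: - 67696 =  - 2^4*4231^1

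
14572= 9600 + 4972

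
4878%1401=675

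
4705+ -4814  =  -109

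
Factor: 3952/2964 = 4/3 = 2^2*3^ ( -1) 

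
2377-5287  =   - 2910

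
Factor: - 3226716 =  - 2^2*3^4*23^1*433^1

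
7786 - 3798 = 3988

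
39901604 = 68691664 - 28790060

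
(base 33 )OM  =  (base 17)2DF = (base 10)814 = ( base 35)N9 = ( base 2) 1100101110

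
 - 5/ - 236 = 5/236 = 0.02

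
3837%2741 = 1096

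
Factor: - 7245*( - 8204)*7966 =2^3*3^2*5^1 * 7^3 * 23^1*293^1*569^1 = 473482948680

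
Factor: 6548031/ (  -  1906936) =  - 2^(-3)*3^2*7^1*23^1*349^( -1)*683^( - 1 ) *4519^1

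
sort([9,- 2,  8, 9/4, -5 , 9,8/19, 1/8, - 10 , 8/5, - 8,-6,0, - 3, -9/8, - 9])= [ - 10 , - 9, - 8, - 6 ,-5, - 3,-2 , -9/8,0,1/8,8/19,8/5,9/4, 8,9, 9] 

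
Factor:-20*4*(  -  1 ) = 80= 2^4 * 5^1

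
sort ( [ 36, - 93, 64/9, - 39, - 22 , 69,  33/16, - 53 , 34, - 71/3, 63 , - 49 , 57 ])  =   [ - 93, - 53,  -  49, - 39, - 71/3, - 22, 33/16, 64/9, 34, 36,57, 63, 69]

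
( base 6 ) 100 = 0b100100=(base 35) 11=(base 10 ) 36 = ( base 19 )1h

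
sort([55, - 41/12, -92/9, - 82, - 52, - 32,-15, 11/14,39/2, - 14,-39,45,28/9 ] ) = [-82, - 52,-39,  -  32,  -  15,-14, - 92/9,-41/12,11/14,28/9,39/2,45,55]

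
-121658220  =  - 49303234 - 72354986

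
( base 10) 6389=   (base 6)45325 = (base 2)1100011110101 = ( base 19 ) HD5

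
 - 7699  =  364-8063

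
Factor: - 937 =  - 937^1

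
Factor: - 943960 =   -  2^3*5^1*23599^1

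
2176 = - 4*( -544 ) 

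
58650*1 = 58650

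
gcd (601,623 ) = 1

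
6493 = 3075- -3418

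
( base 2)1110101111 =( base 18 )2g7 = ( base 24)1f7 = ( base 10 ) 943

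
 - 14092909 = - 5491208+-8601701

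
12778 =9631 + 3147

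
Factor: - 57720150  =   - 2^1*3^2*5^2*29^1* 4423^1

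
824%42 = 26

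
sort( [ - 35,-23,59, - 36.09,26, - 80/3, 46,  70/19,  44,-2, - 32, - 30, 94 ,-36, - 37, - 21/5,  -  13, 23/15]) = [ - 37, - 36.09, - 36, - 35, - 32, -30, - 80/3, - 23, - 13, - 21/5, - 2,  23/15,70/19, 26,44,  46, 59, 94] 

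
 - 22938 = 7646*(  -  3 ) 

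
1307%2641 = 1307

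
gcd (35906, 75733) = 1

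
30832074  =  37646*819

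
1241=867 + 374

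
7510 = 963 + 6547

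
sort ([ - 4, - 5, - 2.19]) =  [ - 5,  -  4,  -  2.19 ] 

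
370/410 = 37/41 = 0.90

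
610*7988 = 4872680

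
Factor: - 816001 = -251^1*3251^1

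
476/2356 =119/589 = 0.20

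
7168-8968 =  - 1800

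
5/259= 5/259 = 0.02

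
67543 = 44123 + 23420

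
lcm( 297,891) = 891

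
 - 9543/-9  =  3181/3= 1060.33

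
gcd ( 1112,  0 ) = 1112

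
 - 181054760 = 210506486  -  391561246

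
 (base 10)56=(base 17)35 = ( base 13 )44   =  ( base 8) 70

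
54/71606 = 27/35803 = 0.00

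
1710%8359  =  1710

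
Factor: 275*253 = 69575= 5^2*11^2*23^1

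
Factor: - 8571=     -  3^1*2857^1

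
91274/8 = 11409 + 1/4 = 11409.25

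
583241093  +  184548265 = 767789358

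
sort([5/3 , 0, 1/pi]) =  [0 , 1/pi,  5/3]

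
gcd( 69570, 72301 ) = 1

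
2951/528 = 5 + 311/528 =5.59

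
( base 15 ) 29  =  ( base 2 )100111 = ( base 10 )39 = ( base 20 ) 1j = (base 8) 47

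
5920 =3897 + 2023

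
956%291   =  83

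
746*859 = 640814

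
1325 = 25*53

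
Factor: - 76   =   - 2^2  *19^1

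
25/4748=25/4748 = 0.01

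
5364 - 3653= 1711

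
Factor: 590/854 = 295/427 = 5^1*7^ ( - 1)*59^1*61^ ( - 1 )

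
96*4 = 384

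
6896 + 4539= 11435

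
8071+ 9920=17991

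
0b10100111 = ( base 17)9E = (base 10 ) 167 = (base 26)6b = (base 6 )435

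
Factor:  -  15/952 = -2^( - 3)*3^1*5^1 * 7^ ( - 1 )*17^( - 1 ) 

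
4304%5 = 4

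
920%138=92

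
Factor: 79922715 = 3^1*5^1*1951^1*2731^1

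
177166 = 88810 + 88356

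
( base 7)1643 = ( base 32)KS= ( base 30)M8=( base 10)668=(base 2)1010011100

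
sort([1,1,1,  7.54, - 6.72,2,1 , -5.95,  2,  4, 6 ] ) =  [ - 6.72, - 5.95,1 , 1, 1, 1, 2,2,4,6,7.54 ] 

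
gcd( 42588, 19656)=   3276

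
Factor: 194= 2^1 * 97^1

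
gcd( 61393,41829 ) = 73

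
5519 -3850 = 1669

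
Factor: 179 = 179^1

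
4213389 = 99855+4113534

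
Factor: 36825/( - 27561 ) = -12275/9187 = - 5^2*491^1*9187^( - 1 )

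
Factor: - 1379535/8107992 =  - 2^ ( - 3) * 3^( - 2 )*5^1*37537^( - 1)*91969^1 = - 459845/2702664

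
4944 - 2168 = 2776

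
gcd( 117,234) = 117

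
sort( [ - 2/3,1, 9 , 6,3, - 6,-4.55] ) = [-6, - 4.55, - 2/3,  1, 3,6, 9] 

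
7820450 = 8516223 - 695773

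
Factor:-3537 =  - 3^3*131^1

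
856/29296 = 107/3662 = 0.03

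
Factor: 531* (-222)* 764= - 2^3*3^3*37^1*59^1*191^1 = - 90061848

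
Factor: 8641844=2^2*2160461^1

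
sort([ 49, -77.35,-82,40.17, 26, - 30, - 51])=[  -  82 , - 77.35, - 51, - 30, 26 , 40.17, 49]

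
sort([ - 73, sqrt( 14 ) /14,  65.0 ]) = [ - 73,sqrt( 14 )/14, 65.0]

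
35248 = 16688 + 18560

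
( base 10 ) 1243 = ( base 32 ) 16R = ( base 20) 323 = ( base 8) 2333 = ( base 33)14M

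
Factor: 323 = 17^1 * 19^1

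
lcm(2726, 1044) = 49068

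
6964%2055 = 799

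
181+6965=7146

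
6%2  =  0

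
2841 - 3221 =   -  380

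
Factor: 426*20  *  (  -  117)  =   - 996840= - 2^3*  3^3  *  5^1*13^1*71^1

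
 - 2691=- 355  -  2336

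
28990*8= 231920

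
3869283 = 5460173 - 1590890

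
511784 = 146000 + 365784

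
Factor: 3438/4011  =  6/7 = 2^1*3^1*7^( - 1 ) 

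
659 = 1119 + -460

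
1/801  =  1/801 =0.00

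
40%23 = 17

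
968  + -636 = 332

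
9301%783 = 688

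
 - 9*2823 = -25407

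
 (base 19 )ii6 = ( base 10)6846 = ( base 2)1101010111110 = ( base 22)E34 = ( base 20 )H26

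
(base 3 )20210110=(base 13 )2340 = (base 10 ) 4953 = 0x1359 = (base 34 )49N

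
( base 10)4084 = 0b111111110100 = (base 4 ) 333310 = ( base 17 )e24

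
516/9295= 516/9295 = 0.06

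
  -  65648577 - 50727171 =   -  116375748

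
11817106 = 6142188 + 5674918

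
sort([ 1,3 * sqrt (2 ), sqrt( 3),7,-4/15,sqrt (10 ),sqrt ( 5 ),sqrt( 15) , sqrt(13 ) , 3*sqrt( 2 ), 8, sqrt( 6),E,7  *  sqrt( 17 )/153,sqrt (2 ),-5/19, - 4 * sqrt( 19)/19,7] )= [ - 4*sqrt (19)/19, - 4/15, - 5/19, 7*sqrt( 17 )/153,1,sqrt(2), sqrt( 3),sqrt(5),sqrt(6) , E, sqrt( 10 ) , sqrt( 13),sqrt(15 ), 3*sqrt(2 ),3*sqrt ( 2 ),7, 7, 8]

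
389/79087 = 389/79087 = 0.00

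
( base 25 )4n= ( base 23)58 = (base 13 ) 96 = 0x7b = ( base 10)123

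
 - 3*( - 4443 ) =13329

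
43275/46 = 43275/46 =940.76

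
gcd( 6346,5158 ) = 2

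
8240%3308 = 1624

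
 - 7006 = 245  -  7251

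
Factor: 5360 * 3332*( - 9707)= -173362360640 = - 2^6*  5^1*7^2*17^2 * 67^1* 571^1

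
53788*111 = 5970468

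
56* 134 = 7504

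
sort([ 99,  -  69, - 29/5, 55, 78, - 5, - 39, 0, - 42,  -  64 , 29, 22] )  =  [ - 69, - 64, - 42, - 39, -29/5, -5, 0,  22,  29,  55, 78, 99 ] 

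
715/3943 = 715/3943 = 0.18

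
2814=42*67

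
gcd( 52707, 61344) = 3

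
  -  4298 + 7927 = 3629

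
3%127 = 3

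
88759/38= 88759/38 = 2335.76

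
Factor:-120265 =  - 5^1  *67^1*359^1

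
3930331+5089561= 9019892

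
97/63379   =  97/63379 = 0.00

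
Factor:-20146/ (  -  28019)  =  2^1* 7^1*1439^1 *28019^( - 1)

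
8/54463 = 8/54463 = 0.00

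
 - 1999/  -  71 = 28  +  11/71 = 28.15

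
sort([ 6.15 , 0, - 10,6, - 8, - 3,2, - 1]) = [ - 10,-8, - 3, - 1,0,2, 6, 6.15 ] 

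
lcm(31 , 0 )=0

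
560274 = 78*7183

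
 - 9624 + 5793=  - 3831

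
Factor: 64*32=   2^11 =2048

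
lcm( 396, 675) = 29700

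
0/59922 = 0 =0.00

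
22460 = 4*5615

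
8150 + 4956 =13106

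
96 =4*24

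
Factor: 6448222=2^1*11^1*109^1 * 2689^1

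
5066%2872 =2194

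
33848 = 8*4231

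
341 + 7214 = 7555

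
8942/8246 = 4471/4123 = 1.08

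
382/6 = 63  +  2/3  =  63.67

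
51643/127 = 406+81/127 = 406.64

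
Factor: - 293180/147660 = - 3^( - 1 )*23^( - 1 ) * 137^1 = - 137/69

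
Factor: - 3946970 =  - 2^1*5^1*43^1*67^1*137^1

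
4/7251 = 4/7251=0.00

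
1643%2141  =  1643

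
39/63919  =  39/63919= 0.00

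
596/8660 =149/2165  =  0.07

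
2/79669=2/79669 = 0.00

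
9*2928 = 26352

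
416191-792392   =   - 376201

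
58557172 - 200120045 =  - 141562873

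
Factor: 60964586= 2^1 * 30482293^1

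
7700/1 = 7700=7700.00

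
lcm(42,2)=42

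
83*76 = 6308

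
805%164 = 149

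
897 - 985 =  - 88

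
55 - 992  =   - 937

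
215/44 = 215/44 = 4.89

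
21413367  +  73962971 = 95376338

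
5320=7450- 2130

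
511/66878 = 73/9554  =  0.01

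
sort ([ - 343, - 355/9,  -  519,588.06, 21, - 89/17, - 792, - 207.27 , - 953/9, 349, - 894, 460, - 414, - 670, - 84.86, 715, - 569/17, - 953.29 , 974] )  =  [ - 953.29 , - 894, - 792, - 670, - 519,  -  414, - 343, - 207.27, - 953/9,-84.86, - 355/9, - 569/17, - 89/17, 21, 349,460, 588.06, 715,974 ]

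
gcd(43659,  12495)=147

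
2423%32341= 2423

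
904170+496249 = 1400419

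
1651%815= 21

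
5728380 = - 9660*( - 593) 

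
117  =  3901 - 3784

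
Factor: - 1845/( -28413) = 5^1*7^(-1 )*11^ ( - 1) = 5/77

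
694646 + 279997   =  974643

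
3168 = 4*792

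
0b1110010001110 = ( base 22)F26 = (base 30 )83K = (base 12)4292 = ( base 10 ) 7310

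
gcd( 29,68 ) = 1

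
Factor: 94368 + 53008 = 147376 =2^4*61^1*151^1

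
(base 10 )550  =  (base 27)ka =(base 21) 154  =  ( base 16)226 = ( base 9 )671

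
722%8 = 2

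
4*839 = 3356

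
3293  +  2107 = 5400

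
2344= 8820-6476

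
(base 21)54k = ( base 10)2309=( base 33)23w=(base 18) 725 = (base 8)4405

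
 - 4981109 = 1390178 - 6371287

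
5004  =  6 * 834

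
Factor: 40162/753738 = 3^( - 1)*43^1*269^ ( - 1 ) = 43/807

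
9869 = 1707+8162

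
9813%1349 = 370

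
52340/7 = 52340/7 = 7477.14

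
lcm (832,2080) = 4160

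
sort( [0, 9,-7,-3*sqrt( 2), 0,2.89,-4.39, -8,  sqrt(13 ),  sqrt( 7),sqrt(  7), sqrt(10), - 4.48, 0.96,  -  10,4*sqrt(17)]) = [-10, - 8,-7, - 4.48,  -  4.39,-3*sqrt( 2), 0 , 0,0.96, sqrt( 7 ), sqrt( 7) , 2.89, sqrt( 10 ), sqrt(13), 9,  4*sqrt(17 )]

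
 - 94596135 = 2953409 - 97549544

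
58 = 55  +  3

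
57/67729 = 57/67729 = 0.00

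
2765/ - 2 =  - 2765/2= - 1382.50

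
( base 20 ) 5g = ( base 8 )164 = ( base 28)44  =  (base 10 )116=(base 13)8c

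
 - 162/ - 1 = 162 + 0/1= 162.00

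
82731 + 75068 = 157799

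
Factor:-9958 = -2^1 * 13^1*383^1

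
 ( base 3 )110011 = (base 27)C4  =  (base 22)EK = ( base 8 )510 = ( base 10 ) 328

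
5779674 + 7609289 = 13388963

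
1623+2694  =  4317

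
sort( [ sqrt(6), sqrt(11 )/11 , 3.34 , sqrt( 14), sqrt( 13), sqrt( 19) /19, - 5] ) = [-5, sqrt( 19 )/19,sqrt(11 )/11, sqrt( 6), 3.34, sqrt (13), sqrt(14 )] 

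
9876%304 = 148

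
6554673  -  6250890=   303783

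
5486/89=61 + 57/89 = 61.64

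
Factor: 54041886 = 2^1 * 3^2*3002327^1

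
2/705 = 2/705 = 0.00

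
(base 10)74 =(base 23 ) 35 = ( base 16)4a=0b1001010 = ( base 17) 46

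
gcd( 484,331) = 1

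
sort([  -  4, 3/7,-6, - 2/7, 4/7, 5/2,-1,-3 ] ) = [  -  6, - 4,- 3,-1, - 2/7,  3/7,4/7, 5/2 ] 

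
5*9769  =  48845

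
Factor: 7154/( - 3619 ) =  - 2^1* 7^1*11^(  -  1) * 47^(-1)*73^1=-  1022/517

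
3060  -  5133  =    -  2073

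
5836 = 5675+161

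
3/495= 1/165 = 0.01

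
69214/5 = 69214/5 = 13842.80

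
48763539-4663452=44100087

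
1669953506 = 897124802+772828704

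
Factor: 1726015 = 5^1*109^1*3167^1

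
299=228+71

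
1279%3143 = 1279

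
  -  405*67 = - 27135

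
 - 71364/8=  - 8921 + 1/2= - 8920.50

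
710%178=176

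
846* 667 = 564282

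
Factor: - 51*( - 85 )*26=2^1*3^1*5^1*13^1*17^2  =  112710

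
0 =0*634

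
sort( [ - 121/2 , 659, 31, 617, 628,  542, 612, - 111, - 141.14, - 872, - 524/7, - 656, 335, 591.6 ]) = [-872, - 656, -141.14,-111, - 524/7, - 121/2, 31,335, 542  ,  591.6 , 612, 617, 628, 659 ] 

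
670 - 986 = -316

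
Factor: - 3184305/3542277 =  - 5^1*19^1*31^( - 1)*41^(-1 )*929^(  -  1)* 11173^1 = - 1061435/1180759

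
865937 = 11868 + 854069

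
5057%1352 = 1001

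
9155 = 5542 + 3613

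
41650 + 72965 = 114615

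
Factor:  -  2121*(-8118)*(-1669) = - 28737305982 = - 2^1*3^3 * 7^1*11^1*41^1  *101^1*1669^1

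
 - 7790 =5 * (-1558)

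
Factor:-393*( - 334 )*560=2^5*3^1*5^1 * 7^1*131^1*167^1 = 73506720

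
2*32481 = 64962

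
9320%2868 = 716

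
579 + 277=856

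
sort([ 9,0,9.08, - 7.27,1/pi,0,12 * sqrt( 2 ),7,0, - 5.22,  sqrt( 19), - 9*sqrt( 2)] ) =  [-9*sqrt( 2), - 7.27,  -  5.22,0,0, 0,1/pi,sqrt( 19 ), 7, 9,9.08,12*sqrt( 2 ) ] 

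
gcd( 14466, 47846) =2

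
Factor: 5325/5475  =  71^1 * 73^( - 1 ) = 71/73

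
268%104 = 60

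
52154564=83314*626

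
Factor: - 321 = -3^1 * 107^1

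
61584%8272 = 3680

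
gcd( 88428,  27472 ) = 4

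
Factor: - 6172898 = -2^1 * 1061^1*2909^1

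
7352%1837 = 4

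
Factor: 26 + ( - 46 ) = - 20=   - 2^2*5^1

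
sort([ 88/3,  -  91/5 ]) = [  -  91/5, 88/3 ] 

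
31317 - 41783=  -  10466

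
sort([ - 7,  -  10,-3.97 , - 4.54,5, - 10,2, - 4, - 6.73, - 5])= [- 10, -10, - 7,  -  6.73, - 5, - 4.54, - 4, - 3.97,2 , 5]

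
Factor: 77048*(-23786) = -2^4 * 7^1*1699^1 * 9631^1 =- 1832663728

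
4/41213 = 4/41213   =  0.00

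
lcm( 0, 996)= 0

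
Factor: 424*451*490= 2^4*5^1*7^2*11^1*41^1 * 53^1 = 93699760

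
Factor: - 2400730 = -2^1*5^1*240073^1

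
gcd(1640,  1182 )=2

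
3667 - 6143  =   - 2476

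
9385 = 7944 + 1441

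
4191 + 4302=8493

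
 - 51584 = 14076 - 65660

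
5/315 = 1/63=0.02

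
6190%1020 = 70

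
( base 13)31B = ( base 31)h4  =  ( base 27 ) JI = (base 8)1023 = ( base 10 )531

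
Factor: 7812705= 3^1*5^1*19^1 * 79^1*347^1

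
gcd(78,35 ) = 1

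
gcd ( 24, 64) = 8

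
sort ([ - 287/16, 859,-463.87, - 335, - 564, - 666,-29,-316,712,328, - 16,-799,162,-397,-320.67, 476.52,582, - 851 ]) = [  -  851,-799, -666,-564,-463.87, - 397, - 335,-320.67, - 316,- 29, -287/16 ,- 16,162,328, 476.52,582,712,  859]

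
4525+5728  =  10253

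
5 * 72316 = 361580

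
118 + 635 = 753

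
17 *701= 11917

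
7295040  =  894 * 8160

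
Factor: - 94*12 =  - 2^3*3^1*47^1 = -1128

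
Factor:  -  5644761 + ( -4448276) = -10093037^1 = - 10093037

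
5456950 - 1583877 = 3873073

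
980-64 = 916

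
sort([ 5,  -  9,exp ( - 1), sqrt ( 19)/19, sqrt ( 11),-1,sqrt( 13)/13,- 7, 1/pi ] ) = [-9,-7, - 1,sqrt ( 19 )/19,sqrt( 13)/13,1/pi,exp( - 1),sqrt(11), 5 ] 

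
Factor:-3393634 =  - 2^1*1163^1 * 1459^1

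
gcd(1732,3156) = 4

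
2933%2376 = 557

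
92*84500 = 7774000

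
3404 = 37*92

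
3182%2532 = 650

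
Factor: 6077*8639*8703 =3^2*53^1*59^1*103^1*163^1 *967^1 = 456900563709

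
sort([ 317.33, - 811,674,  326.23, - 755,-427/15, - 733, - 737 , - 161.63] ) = [ - 811,-755 , - 737, - 733, - 161.63, - 427/15, 317.33, 326.23 , 674] 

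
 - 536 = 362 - 898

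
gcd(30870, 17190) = 90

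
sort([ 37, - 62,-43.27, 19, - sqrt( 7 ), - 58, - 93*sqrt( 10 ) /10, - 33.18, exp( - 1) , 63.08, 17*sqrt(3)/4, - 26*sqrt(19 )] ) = [ - 26*sqrt(19 ),  -  62, - 58,-43.27, - 33.18, - 93*sqrt( 10 ) /10,  -  sqrt( 7),exp(- 1 ),17*sqrt(3) /4, 19, 37, 63.08]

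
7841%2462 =455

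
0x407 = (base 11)858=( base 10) 1031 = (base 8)2007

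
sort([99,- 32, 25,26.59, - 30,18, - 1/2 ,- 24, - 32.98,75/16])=[ - 32.98,-32,-30, - 24, - 1/2,75/16,18,25,26.59,99]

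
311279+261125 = 572404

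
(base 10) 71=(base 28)2f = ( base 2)1000111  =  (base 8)107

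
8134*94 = 764596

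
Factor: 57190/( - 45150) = - 19/15 =- 3^ ( - 1 )*5^( - 1 )*19^1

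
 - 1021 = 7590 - 8611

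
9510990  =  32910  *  289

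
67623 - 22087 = 45536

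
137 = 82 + 55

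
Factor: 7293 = 3^1 * 11^1 * 13^1 * 17^1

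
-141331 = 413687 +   -  555018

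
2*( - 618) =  - 1236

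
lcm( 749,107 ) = 749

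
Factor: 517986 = 2^1*3^2 * 7^1 * 4111^1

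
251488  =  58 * 4336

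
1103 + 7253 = 8356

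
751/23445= 751/23445 = 0.03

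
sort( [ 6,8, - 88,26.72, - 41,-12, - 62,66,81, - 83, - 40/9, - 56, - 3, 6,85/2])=[ - 88, - 83  ,-62,  -  56 , - 41,-12, - 40/9, - 3,6, 6,8 , 26.72,85/2,66,81]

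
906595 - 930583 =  - 23988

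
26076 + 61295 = 87371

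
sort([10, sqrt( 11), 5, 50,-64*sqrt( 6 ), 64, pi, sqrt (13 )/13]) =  [ - 64*sqrt( 6 ), sqrt( 13) /13, pi, sqrt( 11 ),5, 10, 50,64]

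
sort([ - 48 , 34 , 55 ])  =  [- 48,34,55] 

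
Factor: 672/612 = 56/51 = 2^3*3^( - 1)*7^1*17^( - 1) 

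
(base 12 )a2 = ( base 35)3h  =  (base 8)172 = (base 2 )1111010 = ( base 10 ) 122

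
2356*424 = 998944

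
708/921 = 236/307 = 0.77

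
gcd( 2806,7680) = 2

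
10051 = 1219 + 8832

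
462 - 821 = -359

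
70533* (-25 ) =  - 1763325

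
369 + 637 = 1006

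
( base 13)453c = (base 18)1BG0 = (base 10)9684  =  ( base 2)10010111010100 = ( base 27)D7I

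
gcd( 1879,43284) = 1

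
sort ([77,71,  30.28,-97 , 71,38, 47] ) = [ - 97,30.28,  38, 47, 71,71,77] 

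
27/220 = 27/220 = 0.12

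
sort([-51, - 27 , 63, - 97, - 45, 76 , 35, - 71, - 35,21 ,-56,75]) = [ - 97, - 71 , - 56, - 51,-45, - 35,-27,21,35,  63,75, 76]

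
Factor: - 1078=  - 2^1*7^2 * 11^1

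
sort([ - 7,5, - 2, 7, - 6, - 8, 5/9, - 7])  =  [ - 8, - 7, - 7, - 6,-2, 5/9,5 , 7 ]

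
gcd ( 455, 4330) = 5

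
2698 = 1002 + 1696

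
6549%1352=1141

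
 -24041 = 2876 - 26917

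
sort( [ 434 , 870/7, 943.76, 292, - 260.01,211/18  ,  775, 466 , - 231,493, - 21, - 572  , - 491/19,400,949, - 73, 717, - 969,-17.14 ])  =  [ - 969, - 572, - 260.01, - 231, - 73, - 491/19, - 21, - 17.14,211/18, 870/7,292,400,434, 466, 493,717,775, 943.76,949 ] 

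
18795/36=6265/12 = 522.08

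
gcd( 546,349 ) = 1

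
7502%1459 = 207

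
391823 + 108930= 500753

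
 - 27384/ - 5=27384/5 = 5476.80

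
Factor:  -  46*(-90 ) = 2^2*3^2*5^1*23^1 = 4140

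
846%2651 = 846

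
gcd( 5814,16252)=34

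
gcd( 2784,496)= 16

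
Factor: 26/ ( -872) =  - 13/436 = - 2^( - 2 )*13^1*109^ (-1) 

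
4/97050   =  2/48525 = 0.00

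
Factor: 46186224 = 2^4 * 3^1 * 7^2 * 73^1 * 269^1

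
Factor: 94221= 3^2 * 19^2*29^1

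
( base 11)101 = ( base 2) 1111010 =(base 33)3N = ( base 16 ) 7a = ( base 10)122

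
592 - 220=372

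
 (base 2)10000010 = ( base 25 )55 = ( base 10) 130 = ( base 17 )7b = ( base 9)154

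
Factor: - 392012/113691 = -2^2*3^( - 1) * 23^1*4261^1*37897^ ( - 1 ) 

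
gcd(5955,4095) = 15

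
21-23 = - 2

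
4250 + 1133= 5383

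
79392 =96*827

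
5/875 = 1/175 =0.01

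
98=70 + 28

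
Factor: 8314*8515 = 70793710 = 2^1*5^1*13^1*131^1 * 4157^1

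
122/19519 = 122/19519 = 0.01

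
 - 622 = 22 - 644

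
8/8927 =8/8927 = 0.00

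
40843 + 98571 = 139414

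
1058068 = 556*1903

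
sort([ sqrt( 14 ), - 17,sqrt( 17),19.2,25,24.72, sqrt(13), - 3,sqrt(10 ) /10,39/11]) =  [ - 17, -3,sqrt(10)/10,39/11,sqrt (13 ), sqrt(  14),sqrt (17 ), 19.2, 24.72, 25 ] 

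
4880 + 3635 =8515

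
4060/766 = 5  +  115/383 = 5.30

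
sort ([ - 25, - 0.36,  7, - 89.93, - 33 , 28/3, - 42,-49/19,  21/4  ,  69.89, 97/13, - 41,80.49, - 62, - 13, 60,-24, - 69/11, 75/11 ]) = [ - 89.93, -62, - 42, - 41, - 33, - 25, - 24, - 13, - 69/11,-49/19, - 0.36, 21/4,  75/11,7,97/13,  28/3, 60, 69.89,  80.49]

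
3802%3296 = 506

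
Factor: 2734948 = 2^2*683737^1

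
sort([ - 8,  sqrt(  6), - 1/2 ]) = [-8 , - 1/2 , sqrt( 6) ]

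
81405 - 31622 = 49783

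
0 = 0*4410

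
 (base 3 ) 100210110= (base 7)26550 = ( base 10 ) 7140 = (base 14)2860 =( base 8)15744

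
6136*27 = 165672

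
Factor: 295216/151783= 2^4*18451^1*151783^(-1)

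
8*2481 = 19848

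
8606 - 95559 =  - 86953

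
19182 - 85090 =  - 65908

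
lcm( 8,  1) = 8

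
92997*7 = 650979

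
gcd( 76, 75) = 1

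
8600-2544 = 6056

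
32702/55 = 32702/55 = 594.58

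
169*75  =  12675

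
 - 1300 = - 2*650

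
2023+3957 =5980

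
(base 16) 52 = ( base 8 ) 122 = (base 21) 3J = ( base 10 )82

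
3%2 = 1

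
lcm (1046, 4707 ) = 9414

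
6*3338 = 20028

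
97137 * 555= 53911035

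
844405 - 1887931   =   - 1043526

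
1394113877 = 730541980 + 663571897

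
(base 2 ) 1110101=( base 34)3f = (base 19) 63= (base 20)5h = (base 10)117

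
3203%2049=1154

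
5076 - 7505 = -2429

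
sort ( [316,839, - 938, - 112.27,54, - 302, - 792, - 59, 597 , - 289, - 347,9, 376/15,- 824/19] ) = [ - 938, - 792, - 347,-302, - 289,-112.27, - 59, - 824/19,9,376/15,54, 316,597,839]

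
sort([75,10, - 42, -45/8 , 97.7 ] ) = [-42, - 45/8,10, 75, 97.7]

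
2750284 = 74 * 37166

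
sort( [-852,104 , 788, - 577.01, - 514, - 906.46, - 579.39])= [ - 906.46,-852, - 579.39, - 577.01,-514, 104, 788]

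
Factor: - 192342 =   -  2^1*3^1*32057^1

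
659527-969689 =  - 310162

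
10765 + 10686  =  21451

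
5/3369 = 5/3369 = 0.00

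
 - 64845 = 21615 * ( - 3) 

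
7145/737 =7145/737=9.69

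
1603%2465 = 1603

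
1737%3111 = 1737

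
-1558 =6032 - 7590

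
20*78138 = 1562760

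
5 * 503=2515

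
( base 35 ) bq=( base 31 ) D8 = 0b110011011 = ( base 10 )411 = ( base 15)1C6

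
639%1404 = 639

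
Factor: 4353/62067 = 17^( - 1)*1217^( -1) * 1451^1 = 1451/20689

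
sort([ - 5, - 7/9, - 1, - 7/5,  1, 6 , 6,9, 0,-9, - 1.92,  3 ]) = [ - 9, - 5, - 1.92, - 7/5, - 1,  -  7/9 , 0,1,3,6,6 , 9] 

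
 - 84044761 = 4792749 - 88837510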